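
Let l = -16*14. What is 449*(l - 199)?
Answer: -189927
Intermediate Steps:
l = -224
449*(l - 199) = 449*(-224 - 199) = 449*(-423) = -189927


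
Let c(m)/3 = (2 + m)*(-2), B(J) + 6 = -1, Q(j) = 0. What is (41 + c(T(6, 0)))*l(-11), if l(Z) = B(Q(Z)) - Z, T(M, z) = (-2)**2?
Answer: 20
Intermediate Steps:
T(M, z) = 4
B(J) = -7 (B(J) = -6 - 1 = -7)
c(m) = -12 - 6*m (c(m) = 3*((2 + m)*(-2)) = 3*(-4 - 2*m) = -12 - 6*m)
l(Z) = -7 - Z
(41 + c(T(6, 0)))*l(-11) = (41 + (-12 - 6*4))*(-7 - 1*(-11)) = (41 + (-12 - 24))*(-7 + 11) = (41 - 36)*4 = 5*4 = 20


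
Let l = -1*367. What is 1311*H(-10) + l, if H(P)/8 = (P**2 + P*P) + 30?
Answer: 2411873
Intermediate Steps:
H(P) = 240 + 16*P**2 (H(P) = 8*((P**2 + P*P) + 30) = 8*((P**2 + P**2) + 30) = 8*(2*P**2 + 30) = 8*(30 + 2*P**2) = 240 + 16*P**2)
l = -367
1311*H(-10) + l = 1311*(240 + 16*(-10)**2) - 367 = 1311*(240 + 16*100) - 367 = 1311*(240 + 1600) - 367 = 1311*1840 - 367 = 2412240 - 367 = 2411873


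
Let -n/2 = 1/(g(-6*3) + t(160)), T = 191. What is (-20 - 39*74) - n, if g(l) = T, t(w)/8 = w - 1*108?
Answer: -1763940/607 ≈ -2906.0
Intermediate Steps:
t(w) = -864 + 8*w (t(w) = 8*(w - 1*108) = 8*(w - 108) = 8*(-108 + w) = -864 + 8*w)
g(l) = 191
n = -2/607 (n = -2/(191 + (-864 + 8*160)) = -2/(191 + (-864 + 1280)) = -2/(191 + 416) = -2/607 ≈ -0.0032949)
(-20 - 39*74) - n = (-20 - 39*74) - 1*(-2/607) = (-20 - 2886) + 2/607 = -2906 + 2/607 = -1763940/607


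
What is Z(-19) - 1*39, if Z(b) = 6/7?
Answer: -267/7 ≈ -38.143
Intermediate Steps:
Z(b) = 6/7 (Z(b) = 6*(⅐) = 6/7)
Z(-19) - 1*39 = 6/7 - 1*39 = 6/7 - 39 = -267/7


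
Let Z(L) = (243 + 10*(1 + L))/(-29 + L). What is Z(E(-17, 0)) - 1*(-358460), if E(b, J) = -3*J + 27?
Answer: 716397/2 ≈ 3.5820e+5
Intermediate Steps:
E(b, J) = 27 - 3*J
Z(L) = (253 + 10*L)/(-29 + L) (Z(L) = (243 + (10 + 10*L))/(-29 + L) = (253 + 10*L)/(-29 + L))
Z(E(-17, 0)) - 1*(-358460) = (253 + 10*(27 - 3*0))/(-29 + (27 - 3*0)) - 1*(-358460) = (253 + 10*(27 + 0))/(-29 + (27 + 0)) + 358460 = (253 + 10*27)/(-29 + 27) + 358460 = (253 + 270)/(-2) + 358460 = -½*523 + 358460 = -523/2 + 358460 = 716397/2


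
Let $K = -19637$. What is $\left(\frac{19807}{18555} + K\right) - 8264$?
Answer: $- \frac{517683248}{18555} \approx -27900.0$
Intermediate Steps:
$\left(\frac{19807}{18555} + K\right) - 8264 = \left(\frac{19807}{18555} - 19637\right) - 8264 = - \frac{364344728}{18555} - 8264 = - \frac{517683248}{18555}$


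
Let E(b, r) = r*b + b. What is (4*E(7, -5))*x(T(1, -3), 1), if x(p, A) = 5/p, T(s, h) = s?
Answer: -560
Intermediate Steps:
E(b, r) = b + b*r (E(b, r) = b*r + b = b + b*r)
(4*E(7, -5))*x(T(1, -3), 1) = (4*(7*(1 - 5)))*(5/1) = (4*(7*(-4)))*(5*1) = (4*(-28))*5 = -112*5 = -560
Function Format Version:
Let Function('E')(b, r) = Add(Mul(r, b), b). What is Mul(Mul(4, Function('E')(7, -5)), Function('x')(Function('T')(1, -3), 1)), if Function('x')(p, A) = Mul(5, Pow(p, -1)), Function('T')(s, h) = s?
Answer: -560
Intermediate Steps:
Function('E')(b, r) = Add(b, Mul(b, r)) (Function('E')(b, r) = Add(Mul(b, r), b) = Add(b, Mul(b, r)))
Mul(Mul(4, Function('E')(7, -5)), Function('x')(Function('T')(1, -3), 1)) = Mul(Mul(4, Mul(7, Add(1, -5))), Mul(5, Pow(1, -1))) = Mul(Mul(4, Mul(7, -4)), Mul(5, 1)) = Mul(Mul(4, -28), 5) = Mul(-112, 5) = -560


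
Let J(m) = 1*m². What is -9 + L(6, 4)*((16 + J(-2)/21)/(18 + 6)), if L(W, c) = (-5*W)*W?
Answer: -913/7 ≈ -130.43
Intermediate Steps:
L(W, c) = -5*W²
J(m) = m²
-9 + L(6, 4)*((16 + J(-2)/21)/(18 + 6)) = -9 + (-5*6²)*((16 + (-2)²/21)/(18 + 6)) = -9 + (-5*36)*((16 + 4*(1/21))/24) = -9 - 180*(16 + 4/21)/24 = -9 - 20400/(7*24) = -9 - 180*85/126 = -9 - 850/7 = -913/7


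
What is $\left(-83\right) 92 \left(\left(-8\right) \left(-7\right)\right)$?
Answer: $-427616$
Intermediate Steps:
$\left(-83\right) 92 \left(\left(-8\right) \left(-7\right)\right) = \left(-7636\right) 56 = -427616$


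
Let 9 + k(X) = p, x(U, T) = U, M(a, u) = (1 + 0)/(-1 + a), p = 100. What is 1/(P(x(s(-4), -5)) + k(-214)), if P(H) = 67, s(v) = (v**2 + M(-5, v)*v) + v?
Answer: 1/158 ≈ 0.0063291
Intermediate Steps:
M(a, u) = 1/(-1 + a)
s(v) = v**2 + 5*v/6 (s(v) = (v**2 + v/(-1 - 5)) + v = (v**2 + v/(-6)) + v = (v**2 - v/6) + v = v**2 + 5*v/6)
k(X) = 91 (k(X) = -9 + 100 = 91)
1/(P(x(s(-4), -5)) + k(-214)) = 1/(67 + 91) = 1/158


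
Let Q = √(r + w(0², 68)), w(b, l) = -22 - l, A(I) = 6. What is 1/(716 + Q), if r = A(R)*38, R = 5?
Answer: 358/256259 - √138/512518 ≈ 0.0013741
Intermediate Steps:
r = 228 (r = 6*38 = 228)
Q = √138 (Q = √(228 + (-22 - 1*68)) = √(228 + (-22 - 68)) = √(228 - 90) = √138 ≈ 11.747)
1/(716 + Q) = 1/(716 + √138)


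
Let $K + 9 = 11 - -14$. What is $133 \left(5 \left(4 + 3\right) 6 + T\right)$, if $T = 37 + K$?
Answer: $34979$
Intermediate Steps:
$K = 16$ ($K = -9 + \left(11 - -14\right) = -9 + \left(11 + 14\right) = -9 + 25 = 16$)
$T = 53$ ($T = 37 + 16 = 53$)
$133 \left(5 \left(4 + 3\right) 6 + T\right) = 133 \left(5 \left(4 + 3\right) 6 + 53\right) = 133 \left(5 \cdot 7 \cdot 6 + 53\right) = 133 \left(35 \cdot 6 + 53\right) = 133 \left(210 + 53\right) = 133 \cdot 263 = 34979$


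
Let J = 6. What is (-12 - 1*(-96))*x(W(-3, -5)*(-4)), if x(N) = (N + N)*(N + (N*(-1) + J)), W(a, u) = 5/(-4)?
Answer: 5040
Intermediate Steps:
W(a, u) = -5/4 (W(a, u) = 5*(-¼) = -5/4)
x(N) = 12*N (x(N) = (N + N)*(N + (N*(-1) + 6)) = (2*N)*(N + (-N + 6)) = (2*N)*(N + (6 - N)) = (2*N)*6 = 12*N)
(-12 - 1*(-96))*x(W(-3, -5)*(-4)) = (-12 - 1*(-96))*(12*(-5/4*(-4))) = (-12 + 96)*(12*5) = 84*60 = 5040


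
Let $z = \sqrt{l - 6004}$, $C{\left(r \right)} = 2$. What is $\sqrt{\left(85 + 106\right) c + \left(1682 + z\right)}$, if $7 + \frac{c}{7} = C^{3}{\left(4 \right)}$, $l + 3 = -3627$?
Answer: $\sqrt{3019 + i \sqrt{9634}} \approx 54.953 + 0.8931 i$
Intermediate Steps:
$l = -3630$ ($l = -3 - 3627 = -3630$)
$z = i \sqrt{9634}$ ($z = \sqrt{-3630 - 6004} = \sqrt{-9634} = i \sqrt{9634} \approx 98.153 i$)
$c = 7$ ($c = -49 + 7 \cdot 2^{3} = -49 + 7 \cdot 8 = -49 + 56 = 7$)
$\sqrt{\left(85 + 106\right) c + \left(1682 + z\right)} = \sqrt{\left(85 + 106\right) 7 + \left(1682 + i \sqrt{9634}\right)} = \sqrt{191 \cdot 7 + \left(1682 + i \sqrt{9634}\right)} = \sqrt{1337 + \left(1682 + i \sqrt{9634}\right)} = \sqrt{3019 + i \sqrt{9634}}$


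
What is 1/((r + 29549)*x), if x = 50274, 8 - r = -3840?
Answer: 1/1679000778 ≈ 5.9559e-10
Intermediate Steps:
r = 3848 (r = 8 - 1*(-3840) = 8 + 3840 = 3848)
1/((r + 29549)*x) = 1/((3848 + 29549)*50274) = (1/50274)/33397 = (1/33397)*(1/50274) = 1/1679000778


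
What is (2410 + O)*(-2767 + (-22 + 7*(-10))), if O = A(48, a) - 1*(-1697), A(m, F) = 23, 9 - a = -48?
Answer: -11807670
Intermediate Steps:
a = 57 (a = 9 - 1*(-48) = 9 + 48 = 57)
O = 1720 (O = 23 - 1*(-1697) = 23 + 1697 = 1720)
(2410 + O)*(-2767 + (-22 + 7*(-10))) = (2410 + 1720)*(-2767 + (-22 + 7*(-10))) = 4130*(-2767 + (-22 - 70)) = 4130*(-2767 - 92) = 4130*(-2859) = -11807670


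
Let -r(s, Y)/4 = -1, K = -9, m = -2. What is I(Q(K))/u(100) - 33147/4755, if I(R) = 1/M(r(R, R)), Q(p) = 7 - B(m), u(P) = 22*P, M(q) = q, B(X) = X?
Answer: -19445923/2789600 ≈ -6.9709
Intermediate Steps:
r(s, Y) = 4 (r(s, Y) = -4*(-1) = 4)
Q(p) = 9 (Q(p) = 7 - 1*(-2) = 7 + 2 = 9)
I(R) = ¼ (I(R) = 1/4 = ¼)
I(Q(K))/u(100) - 33147/4755 = 1/(4*((22*100))) - 33147/4755 = (¼)/2200 - 33147*1/4755 = (¼)*(1/2200) - 11049/1585 = 1/8800 - 11049/1585 = -19445923/2789600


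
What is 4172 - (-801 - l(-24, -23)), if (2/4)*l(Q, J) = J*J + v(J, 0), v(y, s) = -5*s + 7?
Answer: 6045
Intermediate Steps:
v(y, s) = 7 - 5*s
l(Q, J) = 14 + 2*J² (l(Q, J) = 2*(J*J + (7 - 5*0)) = 2*(J² + (7 + 0)) = 2*(J² + 7) = 2*(7 + J²) = 14 + 2*J²)
4172 - (-801 - l(-24, -23)) = 4172 - (-801 - (14 + 2*(-23)²)) = 4172 - (-801 - (14 + 2*529)) = 4172 - (-801 - (14 + 1058)) = 4172 - (-801 - 1*1072) = 4172 - (-801 - 1072) = 4172 - 1*(-1873) = 4172 + 1873 = 6045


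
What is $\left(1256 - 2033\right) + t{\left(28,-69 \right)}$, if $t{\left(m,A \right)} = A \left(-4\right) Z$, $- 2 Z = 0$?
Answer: $-777$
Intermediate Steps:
$Z = 0$ ($Z = \left(- \frac{1}{2}\right) 0 = 0$)
$t{\left(m,A \right)} = 0$ ($t{\left(m,A \right)} = A \left(-4\right) 0 = - 4 A 0 = 0$)
$\left(1256 - 2033\right) + t{\left(28,-69 \right)} = \left(1256 - 2033\right) + 0 = -777 + 0 = -777$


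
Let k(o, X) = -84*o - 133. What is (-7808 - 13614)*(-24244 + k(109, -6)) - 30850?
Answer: 718313076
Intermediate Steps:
k(o, X) = -133 - 84*o
(-7808 - 13614)*(-24244 + k(109, -6)) - 30850 = (-7808 - 13614)*(-24244 + (-133 - 84*109)) - 30850 = -21422*(-24244 + (-133 - 9156)) - 30850 = -21422*(-24244 - 9289) - 30850 = -21422*(-33533) - 30850 = 718343926 - 30850 = 718313076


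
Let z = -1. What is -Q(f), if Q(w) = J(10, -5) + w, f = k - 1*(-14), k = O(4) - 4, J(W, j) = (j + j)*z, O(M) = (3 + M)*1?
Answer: -27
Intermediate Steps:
O(M) = 3 + M
J(W, j) = -2*j (J(W, j) = (j + j)*(-1) = (2*j)*(-1) = -2*j)
k = 3 (k = (3 + 4) - 4 = 7 - 4 = 3)
f = 17 (f = 3 - 1*(-14) = 3 + 14 = 17)
Q(w) = 10 + w (Q(w) = -2*(-5) + w = 10 + w)
-Q(f) = -(10 + 17) = -1*27 = -27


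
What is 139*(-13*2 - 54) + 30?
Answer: -11090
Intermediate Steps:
139*(-13*2 - 54) + 30 = 139*(-26 - 54) + 30 = 139*(-80) + 30 = -11120 + 30 = -11090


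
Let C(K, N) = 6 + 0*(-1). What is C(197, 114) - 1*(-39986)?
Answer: 39992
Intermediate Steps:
C(K, N) = 6 (C(K, N) = 6 + 0 = 6)
C(197, 114) - 1*(-39986) = 6 - 1*(-39986) = 6 + 39986 = 39992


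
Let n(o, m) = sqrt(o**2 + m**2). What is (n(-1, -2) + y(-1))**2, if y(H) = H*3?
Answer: (3 - sqrt(5))**2 ≈ 0.58359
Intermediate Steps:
n(o, m) = sqrt(m**2 + o**2)
y(H) = 3*H
(n(-1, -2) + y(-1))**2 = (sqrt((-2)**2 + (-1)**2) + 3*(-1))**2 = (sqrt(4 + 1) - 3)**2 = (sqrt(5) - 3)**2 = (-3 + sqrt(5))**2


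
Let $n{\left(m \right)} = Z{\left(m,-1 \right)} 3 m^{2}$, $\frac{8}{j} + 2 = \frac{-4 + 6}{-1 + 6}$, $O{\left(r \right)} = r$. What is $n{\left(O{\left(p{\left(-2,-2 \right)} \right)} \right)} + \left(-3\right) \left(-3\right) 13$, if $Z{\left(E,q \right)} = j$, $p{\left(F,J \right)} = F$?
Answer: $57$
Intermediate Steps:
$j = -5$ ($j = \frac{8}{-2 + \frac{-4 + 6}{-1 + 6}} = \frac{8}{-2 + \frac{2}{5}} = \frac{8}{- \frac{8}{5}} = 8 \left(- \frac{5}{8}\right) = -5$)
$Z{\left(E,q \right)} = -5$
$n{\left(m \right)} = - 15 m^{2}$ ($n{\left(m \right)} = - 5 \cdot 3 m^{2} = - 15 m^{2}$)
$n{\left(O{\left(p{\left(-2,-2 \right)} \right)} \right)} + \left(-3\right) \left(-3\right) 13 = - 15 \left(-2\right)^{2} + \left(-3\right) \left(-3\right) 13 = \left(-15\right) 4 + 9 \cdot 13 = -60 + 117 = 57$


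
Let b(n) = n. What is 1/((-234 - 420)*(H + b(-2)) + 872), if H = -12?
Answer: 1/10028 ≈ 9.9721e-5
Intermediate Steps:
1/((-234 - 420)*(H + b(-2)) + 872) = 1/((-234 - 420)*(-12 - 2) + 872) = 1/(-654*(-14) + 872) = 1/(9156 + 872) = 1/10028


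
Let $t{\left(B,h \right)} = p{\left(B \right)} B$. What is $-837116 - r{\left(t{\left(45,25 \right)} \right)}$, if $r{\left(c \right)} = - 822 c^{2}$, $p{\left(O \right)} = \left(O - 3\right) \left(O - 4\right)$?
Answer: $4935862645084$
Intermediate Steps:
$p{\left(O \right)} = \left(-4 + O\right) \left(-3 + O\right)$ ($p{\left(O \right)} = \left(-3 + O\right) \left(-4 + O\right) = \left(-4 + O\right) \left(-3 + O\right)$)
$t{\left(B,h \right)} = B \left(12 + B^{2} - 7 B\right)$ ($t{\left(B,h \right)} = \left(12 + B^{2} - 7 B\right) B = B \left(12 + B^{2} - 7 B\right)$)
$-837116 - r{\left(t{\left(45,25 \right)} \right)} = -837116 - - 822 \left(45 \left(12 + 45^{2} - 315\right)\right)^{2} = -837116 - - 822 \left(45 \left(12 + 2025 - 315\right)\right)^{2} = -837116 - - 822 \left(45 \cdot 1722\right)^{2} = -837116 - - 822 \cdot 77490^{2} = -837116 - \left(-822\right) 6004700100 = -837116 - -4935863482200 = -837116 + 4935863482200 = 4935862645084$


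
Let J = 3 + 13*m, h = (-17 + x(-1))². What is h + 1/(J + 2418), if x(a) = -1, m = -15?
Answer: 721225/2226 ≈ 324.00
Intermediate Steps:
h = 324 (h = (-17 - 1)² = (-18)² = 324)
J = -192 (J = 3 + 13*(-15) = 3 - 195 = -192)
h + 1/(J + 2418) = 324 + 1/(-192 + 2418) = 324 + 1/2226 = 721225/2226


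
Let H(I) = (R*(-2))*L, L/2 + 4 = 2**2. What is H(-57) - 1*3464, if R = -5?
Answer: -3464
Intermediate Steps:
L = 0 (L = -8 + 2*2**2 = -8 + 2*4 = -8 + 8 = 0)
H(I) = 0 (H(I) = -5*(-2)*0 = 10*0 = 0)
H(-57) - 1*3464 = 0 - 1*3464 = 0 - 3464 = -3464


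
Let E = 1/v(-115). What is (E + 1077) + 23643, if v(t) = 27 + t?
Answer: 2175359/88 ≈ 24720.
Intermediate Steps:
E = -1/88 (E = 1/(27 - 115) = 1/(-88) = -1/88 ≈ -0.011364)
(E + 1077) + 23643 = (-1/88 + 1077) + 23643 = 94775/88 + 23643 = 2175359/88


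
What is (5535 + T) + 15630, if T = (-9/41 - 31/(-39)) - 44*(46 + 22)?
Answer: 29059547/1599 ≈ 18174.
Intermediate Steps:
T = -4783288/1599 (T = (-9*1/41 - 31*(-1/39)) - 44*68 = (-9/41 + 31/39) - 2992 = 920/1599 - 2992 = -4783288/1599 ≈ -2991.4)
(5535 + T) + 15630 = (5535 - 4783288/1599) + 15630 = 4067177/1599 + 15630 = 29059547/1599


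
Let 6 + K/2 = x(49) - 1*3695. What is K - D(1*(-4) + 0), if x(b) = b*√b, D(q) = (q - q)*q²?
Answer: -6716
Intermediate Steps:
D(q) = 0 (D(q) = 0*q² = 0)
x(b) = b^(3/2)
K = -6716 (K = -12 + 2*(49^(3/2) - 1*3695) = -12 + 2*(343 - 3695) = -12 + 2*(-3352) = -12 - 6704 = -6716)
K - D(1*(-4) + 0) = -6716 - 1*0 = -6716 + 0 = -6716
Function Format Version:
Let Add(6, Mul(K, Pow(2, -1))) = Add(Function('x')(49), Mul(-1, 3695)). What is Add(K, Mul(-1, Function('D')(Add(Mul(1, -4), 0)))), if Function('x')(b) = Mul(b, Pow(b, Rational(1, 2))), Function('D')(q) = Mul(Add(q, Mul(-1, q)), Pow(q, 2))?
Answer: -6716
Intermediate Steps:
Function('D')(q) = 0 (Function('D')(q) = Mul(0, Pow(q, 2)) = 0)
Function('x')(b) = Pow(b, Rational(3, 2))
K = -6716 (K = Add(-12, Mul(2, Add(Pow(49, Rational(3, 2)), Mul(-1, 3695)))) = Add(-12, Mul(2, Add(343, -3695))) = Add(-12, Mul(2, -3352)) = Add(-12, -6704) = -6716)
Add(K, Mul(-1, Function('D')(Add(Mul(1, -4), 0)))) = Add(-6716, Mul(-1, 0)) = Add(-6716, 0) = -6716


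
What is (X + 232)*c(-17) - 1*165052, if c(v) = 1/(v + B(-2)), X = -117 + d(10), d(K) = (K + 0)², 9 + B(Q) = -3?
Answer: -4786723/29 ≈ -1.6506e+5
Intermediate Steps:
B(Q) = -12 (B(Q) = -9 - 3 = -12)
d(K) = K²
X = -17 (X = -117 + 10² = -117 + 100 = -17)
c(v) = 1/(-12 + v) (c(v) = 1/(v - 12) = 1/(-12 + v))
(X + 232)*c(-17) - 1*165052 = (-17 + 232)/(-12 - 17) - 1*165052 = 215/(-29) - 165052 = 215*(-1/29) - 165052 = -215/29 - 165052 = -4786723/29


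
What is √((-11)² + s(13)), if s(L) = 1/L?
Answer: √20462/13 ≈ 11.003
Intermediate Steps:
√((-11)² + s(13)) = √((-11)² + 1/13) = √(121 + 1/13) = √(1574/13) = √20462/13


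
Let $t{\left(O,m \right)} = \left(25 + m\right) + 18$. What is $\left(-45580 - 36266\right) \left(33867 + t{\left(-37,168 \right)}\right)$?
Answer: $-2789147988$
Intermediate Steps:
$t{\left(O,m \right)} = 43 + m$
$\left(-45580 - 36266\right) \left(33867 + t{\left(-37,168 \right)}\right) = \left(-45580 - 36266\right) \left(33867 + \left(43 + 168\right)\right) = - 81846 \left(33867 + 211\right) = \left(-81846\right) 34078 = -2789147988$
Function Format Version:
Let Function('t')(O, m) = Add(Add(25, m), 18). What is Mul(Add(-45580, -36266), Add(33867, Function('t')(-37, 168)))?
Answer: -2789147988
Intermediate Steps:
Function('t')(O, m) = Add(43, m)
Mul(Add(-45580, -36266), Add(33867, Function('t')(-37, 168))) = Mul(Add(-45580, -36266), Add(33867, Add(43, 168))) = Mul(-81846, Add(33867, 211)) = Mul(-81846, 34078) = -2789147988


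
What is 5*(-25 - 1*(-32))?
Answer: 35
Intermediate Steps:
5*(-25 - 1*(-32)) = 5*(-25 + 32) = 5*7 = 35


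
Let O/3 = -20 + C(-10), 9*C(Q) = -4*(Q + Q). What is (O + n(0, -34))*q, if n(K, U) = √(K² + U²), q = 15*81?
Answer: 810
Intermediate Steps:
C(Q) = -8*Q/9 (C(Q) = (-4*(Q + Q))/9 = (-8*Q)/9 = -8*Q/9)
q = 1215
O = -100/3 (O = 3*(-20 - 8/9*(-10)) = 3*(-20 + 80/9) = 3*(-100/9) = -100/3 ≈ -33.333)
(O + n(0, -34))*q = (-100/3 + √(0² + (-34)²))*1215 = (-100/3 + √(0 + 1156))*1215 = (-100/3 + √1156)*1215 = (-100/3 + 34)*1215 = (⅔)*1215 = 810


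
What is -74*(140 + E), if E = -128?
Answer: -888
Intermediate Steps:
-74*(140 + E) = -74*(140 - 128) = -74*12 = -888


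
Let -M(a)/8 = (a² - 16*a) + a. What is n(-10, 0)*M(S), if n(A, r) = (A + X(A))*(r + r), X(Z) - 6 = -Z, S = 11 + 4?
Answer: 0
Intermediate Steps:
S = 15
M(a) = -8*a² + 120*a (M(a) = -8*((a² - 16*a) + a) = -8*(a² - 15*a) = -8*a² + 120*a)
X(Z) = 6 - Z
n(A, r) = 12*r (n(A, r) = (A + (6 - A))*(r + r) = 6*(2*r) = 12*r)
n(-10, 0)*M(S) = (12*0)*(8*15*(15 - 1*15)) = 0*(8*15*(15 - 15)) = 0*(8*15*0) = 0*0 = 0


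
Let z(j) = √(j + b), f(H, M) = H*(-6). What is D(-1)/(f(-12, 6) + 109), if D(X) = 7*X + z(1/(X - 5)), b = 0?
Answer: -7/181 + I*√6/1086 ≈ -0.038674 + 0.0022555*I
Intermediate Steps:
f(H, M) = -6*H
z(j) = √j (z(j) = √(j + 0) = √j)
D(X) = √(1/(-5 + X)) + 7*X (D(X) = 7*X + √(1/(X - 5)) = 7*X + √(1/(-5 + X)) = √(1/(-5 + X)) + 7*X)
D(-1)/(f(-12, 6) + 109) = (√(1/(-5 - 1)) + 7*(-1))/(-6*(-12) + 109) = (√(1/(-6)) - 7)/(72 + 109) = (√(-⅙) - 7)/181 = (I*√6/6 - 7)/181 = (-7 + I*√6/6)/181 = -7/181 + I*√6/1086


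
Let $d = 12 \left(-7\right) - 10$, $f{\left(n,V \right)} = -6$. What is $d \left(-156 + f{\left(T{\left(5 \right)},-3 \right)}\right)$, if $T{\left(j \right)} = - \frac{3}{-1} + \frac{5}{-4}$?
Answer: $15228$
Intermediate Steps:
$T{\left(j \right)} = \frac{7}{4}$ ($T{\left(j \right)} = \left(-3\right) \left(-1\right) + 5 \left(- \frac{1}{4}\right) = 3 - \frac{5}{4} = \frac{7}{4}$)
$d = -94$ ($d = -84 - 10 = -94$)
$d \left(-156 + f{\left(T{\left(5 \right)},-3 \right)}\right) = - 94 \left(-156 - 6\right) = \left(-94\right) \left(-162\right) = 15228$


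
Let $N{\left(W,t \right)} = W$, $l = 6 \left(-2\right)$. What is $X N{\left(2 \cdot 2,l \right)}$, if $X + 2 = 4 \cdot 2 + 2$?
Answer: $32$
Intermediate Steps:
$l = -12$
$X = 8$ ($X = -2 + \left(4 \cdot 2 + 2\right) = -2 + \left(8 + 2\right) = -2 + 10 = 8$)
$X N{\left(2 \cdot 2,l \right)} = 8 \cdot 2 \cdot 2 = 8 \cdot 4 = 32$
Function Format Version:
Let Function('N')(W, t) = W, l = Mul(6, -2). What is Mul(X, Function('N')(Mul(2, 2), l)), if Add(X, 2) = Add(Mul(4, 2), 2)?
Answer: 32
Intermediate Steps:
l = -12
X = 8 (X = Add(-2, Add(Mul(4, 2), 2)) = Add(-2, Add(8, 2)) = Add(-2, 10) = 8)
Mul(X, Function('N')(Mul(2, 2), l)) = Mul(8, Mul(2, 2)) = Mul(8, 4) = 32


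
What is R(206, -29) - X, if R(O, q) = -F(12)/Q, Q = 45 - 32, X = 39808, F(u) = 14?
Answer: -517518/13 ≈ -39809.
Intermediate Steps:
Q = 13
R(O, q) = -14/13
R(206, -29) - X = -14/13 - 1*39808 = -14/13 - 39808 = -517518/13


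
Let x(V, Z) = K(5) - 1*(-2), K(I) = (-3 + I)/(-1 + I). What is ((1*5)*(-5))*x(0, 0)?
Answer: -125/2 ≈ -62.500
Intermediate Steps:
K(I) = (-3 + I)/(-1 + I)
x(V, Z) = 5/2 (x(V, Z) = (-3 + 5)/(-1 + 5) - 1*(-2) = 2/4 + 2 = (¼)*2 + 2 = ½ + 2 = 5/2)
((1*5)*(-5))*x(0, 0) = ((1*5)*(-5))*(5/2) = (5*(-5))*(5/2) = -25*5/2 = -125/2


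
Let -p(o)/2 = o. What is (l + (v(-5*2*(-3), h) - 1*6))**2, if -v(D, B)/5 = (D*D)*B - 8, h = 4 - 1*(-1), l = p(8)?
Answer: 505440324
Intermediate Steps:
p(o) = -2*o
l = -16 (l = -2*8 = -16)
h = 5 (h = 4 + 1 = 5)
v(D, B) = 40 - 5*B*D**2 (v(D, B) = -5*((D*D)*B - 8) = -5*(D**2*B - 8) = -5*(B*D**2 - 8) = -5*(-8 + B*D**2) = 40 - 5*B*D**2)
(l + (v(-5*2*(-3), h) - 1*6))**2 = (-16 + ((40 - 5*5*(-5*2*(-3))**2) - 1*6))**2 = (-16 + ((40 - 5*5*(-10*(-3))**2) - 6))**2 = (-16 + ((40 - 5*5*30**2) - 6))**2 = (-16 + ((40 - 5*5*900) - 6))**2 = (-16 + ((40 - 22500) - 6))**2 = (-16 + (-22460 - 6))**2 = (-16 - 22466)**2 = (-22482)**2 = 505440324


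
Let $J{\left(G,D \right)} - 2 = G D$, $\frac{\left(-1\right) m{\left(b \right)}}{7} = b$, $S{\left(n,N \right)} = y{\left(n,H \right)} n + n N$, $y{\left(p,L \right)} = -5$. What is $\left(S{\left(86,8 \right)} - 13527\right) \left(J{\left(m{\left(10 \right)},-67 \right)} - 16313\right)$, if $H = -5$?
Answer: $154199049$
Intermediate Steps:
$S{\left(n,N \right)} = - 5 n + N n$ ($S{\left(n,N \right)} = - 5 n + n N = - 5 n + N n$)
$m{\left(b \right)} = - 7 b$
$J{\left(G,D \right)} = 2 + D G$ ($J{\left(G,D \right)} = 2 + G D = 2 + D G$)
$\left(S{\left(86,8 \right)} - 13527\right) \left(J{\left(m{\left(10 \right)},-67 \right)} - 16313\right) = \left(86 \left(-5 + 8\right) - 13527\right) \left(\left(2 - 67 \left(\left(-7\right) 10\right)\right) - 16313\right) = \left(86 \cdot 3 - 13527\right) \left(\left(2 - -4690\right) - 16313\right) = \left(258 - 13527\right) \left(\left(2 + 4690\right) - 16313\right) = - 13269 \left(4692 - 16313\right) = \left(-13269\right) \left(-11621\right) = 154199049$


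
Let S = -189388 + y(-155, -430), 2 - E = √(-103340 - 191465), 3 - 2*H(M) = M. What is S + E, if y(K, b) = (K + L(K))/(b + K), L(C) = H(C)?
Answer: -110790734/585 - I*√294805 ≈ -1.8939e+5 - 542.96*I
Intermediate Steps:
H(M) = 3/2 - M/2
L(C) = 3/2 - C/2
E = 2 - I*√294805 (E = 2 - √(-103340 - 191465) = 2 - √(-294805) = 2 - I*√294805 ≈ 2.0 - 542.96*I)
y(K, b) = (3/2 + K/2)/(K + b) (y(K, b) = (K + (3/2 - K/2))/(b + K) = (3/2 + K/2)/(K + b))
S = -110791904/585 (S = -189388 + (3 - 155)/(2*(-155 - 430)) = -189388 + (½)*(-152)/(-585) = -189388 + (½)*(-1/585)*(-152) = -189388 + 76/585 = -110791904/585 ≈ -1.8939e+5)
S + E = -110791904/585 + (2 - I*√294805) = -110790734/585 - I*√294805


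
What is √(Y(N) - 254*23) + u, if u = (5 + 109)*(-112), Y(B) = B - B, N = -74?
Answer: -12768 + I*√5842 ≈ -12768.0 + 76.433*I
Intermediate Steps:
Y(B) = 0
u = -12768 (u = 114*(-112) = -12768)
√(Y(N) - 254*23) + u = √(0 - 254*23) - 12768 = √(0 - 5842) - 12768 = √(-5842) - 12768 = I*√5842 - 12768 = -12768 + I*√5842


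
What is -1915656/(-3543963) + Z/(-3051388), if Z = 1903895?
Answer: -300641235119/3604668723548 ≈ -0.083403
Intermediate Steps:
-1915656/(-3543963) + Z/(-3051388) = -1915656/(-3543963) + 1903895/(-3051388) = -1915656*(-1/3543963) + 1903895*(-1/3051388) = 638552/1181321 - 1903895/3051388 = -300641235119/3604668723548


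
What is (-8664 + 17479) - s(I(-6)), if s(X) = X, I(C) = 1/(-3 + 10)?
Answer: 61704/7 ≈ 8814.9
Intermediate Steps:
I(C) = ⅐ (I(C) = 1/7 = ⅐)
(-8664 + 17479) - s(I(-6)) = (-8664 + 17479) - 1*⅐ = 8815 - ⅐ = 61704/7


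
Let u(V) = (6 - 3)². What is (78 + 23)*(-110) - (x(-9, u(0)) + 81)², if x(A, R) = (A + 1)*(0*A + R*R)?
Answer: -332599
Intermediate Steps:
u(V) = 9 (u(V) = 3² = 9)
x(A, R) = R²*(1 + A) (x(A, R) = (1 + A)*(0 + R²) = (1 + A)*R² = R²*(1 + A))
(78 + 23)*(-110) - (x(-9, u(0)) + 81)² = (78 + 23)*(-110) - (9²*(1 - 9) + 81)² = 101*(-110) - (81*(-8) + 81)² = -11110 - (-648 + 81)² = -11110 - 1*(-567)² = -11110 - 1*321489 = -11110 - 321489 = -332599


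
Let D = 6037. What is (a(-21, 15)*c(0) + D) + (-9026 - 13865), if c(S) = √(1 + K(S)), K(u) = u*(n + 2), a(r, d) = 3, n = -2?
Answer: -16851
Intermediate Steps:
K(u) = 0 (K(u) = u*(-2 + 2) = u*0 = 0)
c(S) = 1 (c(S) = √(1 + 0) = √1 = 1)
(a(-21, 15)*c(0) + D) + (-9026 - 13865) = (3*1 + 6037) + (-9026 - 13865) = (3 + 6037) - 22891 = 6040 - 22891 = -16851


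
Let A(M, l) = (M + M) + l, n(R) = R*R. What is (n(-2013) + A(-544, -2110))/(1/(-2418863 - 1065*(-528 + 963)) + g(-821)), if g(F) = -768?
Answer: -11669693179998/2213481985 ≈ -5272.1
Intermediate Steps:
n(R) = R²
A(M, l) = l + 2*M (A(M, l) = 2*M + l = l + 2*M)
(n(-2013) + A(-544, -2110))/(1/(-2418863 - 1065*(-528 + 963)) + g(-821)) = ((-2013)² + (-2110 + 2*(-544)))/(1/(-2418863 - 1065*(-528 + 963)) - 768) = (4052169 + (-2110 - 1088))/(1/(-2418863 - 1065*435) - 768) = (4052169 - 3198)/(1/(-2418863 - 463275) - 768) = 4048971/(1/(-2882138) - 768) = 4048971/(-1/2882138 - 768) = 4048971/(-2213481985/2882138) = 4048971*(-2882138/2213481985) = -11669693179998/2213481985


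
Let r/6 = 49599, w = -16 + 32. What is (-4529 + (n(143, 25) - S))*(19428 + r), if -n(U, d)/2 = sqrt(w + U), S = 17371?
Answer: -6942781800 - 634044*sqrt(159) ≈ -6.9508e+9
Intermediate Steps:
w = 16
n(U, d) = -2*sqrt(16 + U)
r = 297594 (r = 6*49599 = 297594)
(-4529 + (n(143, 25) - S))*(19428 + r) = (-4529 + (-2*sqrt(16 + 143) - 1*17371))*(19428 + 297594) = (-4529 + (-2*sqrt(159) - 17371))*317022 = (-4529 + (-17371 - 2*sqrt(159)))*317022 = (-21900 - 2*sqrt(159))*317022 = -6942781800 - 634044*sqrt(159)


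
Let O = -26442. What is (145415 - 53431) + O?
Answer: 65542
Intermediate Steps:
(145415 - 53431) + O = (145415 - 53431) - 26442 = 91984 - 26442 = 65542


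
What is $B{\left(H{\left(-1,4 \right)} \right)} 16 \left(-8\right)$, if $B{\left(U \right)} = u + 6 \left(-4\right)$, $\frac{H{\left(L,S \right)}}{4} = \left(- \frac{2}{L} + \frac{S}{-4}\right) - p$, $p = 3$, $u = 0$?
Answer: $3072$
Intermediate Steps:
$H{\left(L,S \right)} = -12 - S - \frac{8}{L}$ ($H{\left(L,S \right)} = 4 \left(\left(- \frac{2}{L} + \frac{S}{-4}\right) - 3\right) = 4 \left(\left(- \frac{2}{L} + S \left(- \frac{1}{4}\right)\right) - 3\right) = 4 \left(\left(- \frac{2}{L} - \frac{S}{4}\right) - 3\right) = 4 \left(-3 - \frac{2}{L} - \frac{S}{4}\right) = -12 - S - \frac{8}{L}$)
$B{\left(U \right)} = -24$ ($B{\left(U \right)} = 0 + 6 \left(-4\right) = 0 - 24 = -24$)
$B{\left(H{\left(-1,4 \right)} \right)} 16 \left(-8\right) = \left(-24\right) 16 \left(-8\right) = \left(-384\right) \left(-8\right) = 3072$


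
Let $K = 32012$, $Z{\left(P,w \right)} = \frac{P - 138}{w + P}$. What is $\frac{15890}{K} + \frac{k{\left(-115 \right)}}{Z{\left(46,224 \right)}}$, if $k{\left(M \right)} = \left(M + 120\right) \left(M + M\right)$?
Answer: $\frac{54028195}{16006} \approx 3375.5$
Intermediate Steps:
$k{\left(M \right)} = 2 M \left(120 + M\right)$ ($k{\left(M \right)} = \left(120 + M\right) 2 M = 2 M \left(120 + M\right)$)
$Z{\left(P,w \right)} = \frac{-138 + P}{P + w}$
$\frac{15890}{K} + \frac{k{\left(-115 \right)}}{Z{\left(46,224 \right)}} = \frac{15890}{32012} + \frac{2 \left(-115\right) \left(120 - 115\right)}{\frac{1}{46 + 224} \left(-138 + 46\right)} = 15890 \cdot \frac{1}{32012} + \frac{2 \left(-115\right) 5}{\frac{1}{270} \left(-92\right)} = \frac{7945}{16006} - \frac{1150}{\frac{1}{270} \left(-92\right)} = \frac{7945}{16006} - \frac{1150}{- \frac{46}{135}} = \frac{7945}{16006} - -3375 = \frac{7945}{16006} + 3375 = \frac{54028195}{16006}$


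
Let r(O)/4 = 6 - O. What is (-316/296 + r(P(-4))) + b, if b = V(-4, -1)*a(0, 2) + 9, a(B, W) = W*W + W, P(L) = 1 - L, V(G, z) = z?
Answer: 439/74 ≈ 5.9324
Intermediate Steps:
a(B, W) = W + W² (a(B, W) = W² + W = W + W²)
r(O) = 24 - 4*O (r(O) = 4*(6 - O) = 24 - 4*O)
b = 3 (b = -2*(1 + 2) + 9 = -2*3 + 9 = -1*6 + 9 = -6 + 9 = 3)
(-316/296 + r(P(-4))) + b = (-316/296 + (24 - 4*(1 - 1*(-4)))) + 3 = (-316*1/296 + (24 - 4*(1 + 4))) + 3 = (-79/74 + (24 - 4*5)) + 3 = (-79/74 + (24 - 20)) + 3 = (-79/74 + 4) + 3 = 217/74 + 3 = 439/74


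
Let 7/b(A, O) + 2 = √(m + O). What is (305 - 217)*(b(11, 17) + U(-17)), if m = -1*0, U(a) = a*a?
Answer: 331848/13 + 616*√17/13 ≈ 25722.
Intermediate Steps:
U(a) = a²
m = 0
b(A, O) = 7/(-2 + √O) (b(A, O) = 7/(-2 + √(0 + O)) = 7/(-2 + √O))
(305 - 217)*(b(11, 17) + U(-17)) = (305 - 217)*(7/(-2 + √17) + (-17)²) = 88*(7/(-2 + √17) + 289) = 88*(289 + 7/(-2 + √17)) = 25432 + 616/(-2 + √17)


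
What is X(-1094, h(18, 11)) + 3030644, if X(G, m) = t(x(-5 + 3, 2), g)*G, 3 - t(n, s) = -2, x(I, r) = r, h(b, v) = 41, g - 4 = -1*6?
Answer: 3025174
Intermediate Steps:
g = -2 (g = 4 - 1*6 = 4 - 6 = -2)
t(n, s) = 5 (t(n, s) = 3 - 1*(-2) = 3 + 2 = 5)
X(G, m) = 5*G
X(-1094, h(18, 11)) + 3030644 = 5*(-1094) + 3030644 = -5470 + 3030644 = 3025174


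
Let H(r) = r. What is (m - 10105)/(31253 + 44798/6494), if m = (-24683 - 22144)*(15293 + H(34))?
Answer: -1165230651449/50750445 ≈ -22960.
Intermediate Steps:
m = -717717429 (m = (-24683 - 22144)*(15293 + 34) = -46827*15327 = -717717429)
(m - 10105)/(31253 + 44798/6494) = (-717717429 - 10105)/(31253 + 44798/6494) = -717727534/(31253 + 44798*(1/6494)) = -717727534/(31253 + 22399/3247) = -717727534/101500890/3247 = -717727534*3247/101500890 = -1165230651449/50750445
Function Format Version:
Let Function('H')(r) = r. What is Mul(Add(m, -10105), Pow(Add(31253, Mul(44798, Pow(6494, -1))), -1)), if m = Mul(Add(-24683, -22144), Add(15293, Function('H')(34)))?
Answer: Rational(-1165230651449, 50750445) ≈ -22960.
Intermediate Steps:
m = -717717429 (m = Mul(Add(-24683, -22144), Add(15293, 34)) = Mul(-46827, 15327) = -717717429)
Mul(Add(m, -10105), Pow(Add(31253, Mul(44798, Pow(6494, -1))), -1)) = Mul(Add(-717717429, -10105), Pow(Add(31253, Mul(44798, Pow(6494, -1))), -1)) = Mul(-717727534, Pow(Add(31253, Mul(44798, Rational(1, 6494))), -1)) = Mul(-717727534, Pow(Add(31253, Rational(22399, 3247)), -1)) = Mul(-717727534, Pow(Rational(101500890, 3247), -1)) = Mul(-717727534, Rational(3247, 101500890)) = Rational(-1165230651449, 50750445)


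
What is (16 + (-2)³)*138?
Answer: 1104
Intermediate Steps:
(16 + (-2)³)*138 = (16 - 8)*138 = 8*138 = 1104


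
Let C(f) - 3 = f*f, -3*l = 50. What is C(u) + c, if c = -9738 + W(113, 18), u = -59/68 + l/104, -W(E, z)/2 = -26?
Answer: -17023528739/1758276 ≈ -9681.9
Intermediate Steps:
l = -50/3 (l = -1/3*50 = -50/3 ≈ -16.667)
W(E, z) = 52 (W(E, z) = -2*(-26) = 52)
u = -1363/1326 (u = -59/68 - 50/3/104 = -59*1/68 - 50/3*1/104 = -59/68 - 25/156 = -1363/1326 ≈ -1.0279)
C(f) = 3 + f**2 (C(f) = 3 + f*f = 3 + f**2)
c = -9686 (c = -9738 + 52 = -9686)
C(u) + c = (3 + (-1363/1326)**2) - 9686 = (3 + 1857769/1758276) - 9686 = 7132597/1758276 - 9686 = -17023528739/1758276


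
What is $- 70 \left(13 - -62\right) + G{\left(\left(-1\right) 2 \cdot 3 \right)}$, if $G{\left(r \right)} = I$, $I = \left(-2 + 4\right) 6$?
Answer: $-5238$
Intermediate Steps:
$I = 12$ ($I = 2 \cdot 6 = 12$)
$G{\left(r \right)} = 12$
$- 70 \left(13 - -62\right) + G{\left(\left(-1\right) 2 \cdot 3 \right)} = - 70 \left(13 - -62\right) + 12 = - 70 \left(13 + 62\right) + 12 = \left(-70\right) 75 + 12 = -5250 + 12 = -5238$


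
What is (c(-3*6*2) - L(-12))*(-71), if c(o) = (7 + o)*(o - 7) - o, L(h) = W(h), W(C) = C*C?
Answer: -80869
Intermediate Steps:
W(C) = C²
L(h) = h²
c(o) = -o + (-7 + o)*(7 + o) (c(o) = (7 + o)*(-7 + o) - o = (-7 + o)*(7 + o) - o = -o + (-7 + o)*(7 + o))
(c(-3*6*2) - L(-12))*(-71) = ((-49 + (-3*6*2)² - (-3*6)*2) - 1*(-12)²)*(-71) = ((-49 + (-18*2)² - (-18)*2) - 1*144)*(-71) = ((-49 + (-36)² - 1*(-36)) - 144)*(-71) = ((-49 + 1296 + 36) - 144)*(-71) = (1283 - 144)*(-71) = 1139*(-71) = -80869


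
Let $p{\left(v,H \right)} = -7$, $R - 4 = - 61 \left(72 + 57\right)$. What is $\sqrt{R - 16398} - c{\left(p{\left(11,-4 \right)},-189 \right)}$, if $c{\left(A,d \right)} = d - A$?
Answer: $182 + i \sqrt{24263} \approx 182.0 + 155.77 i$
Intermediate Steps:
$R = -7865$ ($R = 4 - 61 \left(72 + 57\right) = 4 - 7869 = -7865$)
$\sqrt{R - 16398} - c{\left(p{\left(11,-4 \right)},-189 \right)} = \sqrt{-7865 - 16398} - \left(-189 - -7\right) = \sqrt{-24263} - \left(-189 + 7\right) = i \sqrt{24263} - -182 = i \sqrt{24263} + 182 = 182 + i \sqrt{24263}$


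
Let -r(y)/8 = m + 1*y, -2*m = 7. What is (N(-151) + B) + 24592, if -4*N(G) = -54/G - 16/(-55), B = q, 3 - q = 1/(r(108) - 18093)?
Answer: 7732879961363/314410690 ≈ 24595.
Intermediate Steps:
m = -7/2 (m = -1/2*7 = -7/2 ≈ -3.5000)
r(y) = 28 - 8*y (r(y) = -8*(-7/2 + 1*y) = -8*(-7/2 + y) = 28 - 8*y)
q = 56788/18929 (q = 3 - 1/((28 - 8*108) - 18093) = 3 - 1/((28 - 864) - 18093) = 3 - 1/(-836 - 18093) = 3 - 1/(-18929) = 3 - 1*(-1/18929) = 3 + 1/18929 = 56788/18929 ≈ 3.0001)
B = 56788/18929 ≈ 3.0001
N(G) = -4/55 + 27/(2*G) (N(G) = -(-54/G - 16/(-55))/4 = -(-54/G - 16*(-1/55))/4 = -(-54/G + 16/55)/4 = -(16/55 - 54/G)/4 = -4/55 + 27/(2*G))
(N(-151) + B) + 24592 = ((1/110)*(1485 - 8*(-151))/(-151) + 56788/18929) + 24592 = ((1/110)*(-1/151)*(1485 + 1208) + 56788/18929) + 24592 = ((1/110)*(-1/151)*2693 + 56788/18929) + 24592 = (-2693/16610 + 56788/18929) + 24592 = 892272883/314410690 + 24592 = 7732879961363/314410690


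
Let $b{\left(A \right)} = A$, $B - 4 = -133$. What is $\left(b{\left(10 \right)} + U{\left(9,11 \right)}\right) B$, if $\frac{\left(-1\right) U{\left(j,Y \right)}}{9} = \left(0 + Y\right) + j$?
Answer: $21930$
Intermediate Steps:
$U{\left(j,Y \right)} = - 9 Y - 9 j$ ($U{\left(j,Y \right)} = - 9 \left(\left(0 + Y\right) + j\right) = - 9 \left(Y + j\right) = - 9 Y - 9 j$)
$B = -129$ ($B = 4 - 133 = -129$)
$\left(b{\left(10 \right)} + U{\left(9,11 \right)}\right) B = \left(10 - 180\right) \left(-129\right) = \left(-170\right) \left(-129\right) = 21930$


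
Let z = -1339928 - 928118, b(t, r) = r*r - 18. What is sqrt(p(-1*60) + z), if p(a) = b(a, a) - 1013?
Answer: I*sqrt(2265477) ≈ 1505.2*I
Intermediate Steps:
b(t, r) = -18 + r**2 (b(t, r) = r**2 - 18 = -18 + r**2)
p(a) = -1031 + a**2 (p(a) = (-18 + a**2) - 1013 = -1031 + a**2)
z = -2268046
sqrt(p(-1*60) + z) = sqrt((-1031 + (-1*60)**2) - 2268046) = sqrt((-1031 + (-60)**2) - 2268046) = sqrt((-1031 + 3600) - 2268046) = sqrt(2569 - 2268046) = sqrt(-2265477) = I*sqrt(2265477)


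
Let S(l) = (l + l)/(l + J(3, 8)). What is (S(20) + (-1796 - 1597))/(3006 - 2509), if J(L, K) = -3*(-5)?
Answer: -23743/3479 ≈ -6.8247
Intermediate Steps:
J(L, K) = 15
S(l) = 2*l/(15 + l) (S(l) = (l + l)/(l + 15) = (2*l)/(15 + l) = 2*l/(15 + l))
(S(20) + (-1796 - 1597))/(3006 - 2509) = (2*20/(15 + 20) + (-1796 - 1597))/(3006 - 2509) = (2*20/35 - 3393)/497 = (2*20*(1/35) - 3393)*(1/497) = (8/7 - 3393)*(1/497) = -23743/7*1/497 = -23743/3479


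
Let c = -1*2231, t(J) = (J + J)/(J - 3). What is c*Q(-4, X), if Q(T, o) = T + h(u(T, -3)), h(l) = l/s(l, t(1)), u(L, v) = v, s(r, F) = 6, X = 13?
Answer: 20079/2 ≈ 10040.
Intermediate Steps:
t(J) = 2*J/(-3 + J) (t(J) = (2*J)/(-3 + J) = 2*J/(-3 + J))
h(l) = l/6
Q(T, o) = -1/2 + T (Q(T, o) = T + (1/6)*(-3) = T - 1/2 = -1/2 + T)
c = -2231
c*Q(-4, X) = -2231*(-1/2 - 4) = -2231*(-9/2) = 20079/2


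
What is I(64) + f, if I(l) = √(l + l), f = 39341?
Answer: 39341 + 8*√2 ≈ 39352.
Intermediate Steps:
I(l) = √2*√l (I(l) = √(2*l) = √2*√l)
I(64) + f = √2*√64 + 39341 = √2*8 + 39341 = 8*√2 + 39341 = 39341 + 8*√2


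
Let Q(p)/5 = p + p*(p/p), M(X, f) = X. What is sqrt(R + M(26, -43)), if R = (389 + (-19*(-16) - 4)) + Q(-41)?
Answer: sqrt(305) ≈ 17.464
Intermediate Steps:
Q(p) = 10*p (Q(p) = 5*(p + p*(p/p)) = 5*(p + p*1) = 5*(p + p) = 5*(2*p) = 10*p)
R = 279 (R = (389 + (-19*(-16) - 4)) + 10*(-41) = (389 + (304 - 4)) - 410 = (389 + 300) - 410 = 689 - 410 = 279)
sqrt(R + M(26, -43)) = sqrt(279 + 26) = sqrt(305)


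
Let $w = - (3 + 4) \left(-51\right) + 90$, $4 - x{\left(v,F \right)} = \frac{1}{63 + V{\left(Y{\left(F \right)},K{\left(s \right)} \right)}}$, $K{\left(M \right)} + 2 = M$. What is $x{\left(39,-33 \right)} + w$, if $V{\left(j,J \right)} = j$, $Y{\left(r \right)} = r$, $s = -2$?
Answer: $\frac{13529}{30} \approx 450.97$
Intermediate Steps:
$K{\left(M \right)} = -2 + M$
$x{\left(v,F \right)} = 4 - \frac{1}{63 + F}$
$w = 447$ ($w = \left(-1\right) 7 \left(-51\right) + 90 = \left(-7\right) \left(-51\right) + 90 = 357 + 90 = 447$)
$x{\left(39,-33 \right)} + w = \frac{251 + 4 \left(-33\right)}{63 - 33} + 447 = \frac{251 - 132}{30} + 447 = \frac{1}{30} \cdot 119 + 447 = \frac{119}{30} + 447 = \frac{13529}{30}$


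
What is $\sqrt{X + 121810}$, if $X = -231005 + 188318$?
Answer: $\sqrt{79123} \approx 281.29$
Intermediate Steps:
$X = -42687$
$\sqrt{X + 121810} = \sqrt{-42687 + 121810} = \sqrt{79123}$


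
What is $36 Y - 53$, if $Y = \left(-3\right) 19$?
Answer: $-2105$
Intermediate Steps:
$Y = -57$
$36 Y - 53 = 36 \left(-57\right) - 53 = -2052 - 53 = -2105$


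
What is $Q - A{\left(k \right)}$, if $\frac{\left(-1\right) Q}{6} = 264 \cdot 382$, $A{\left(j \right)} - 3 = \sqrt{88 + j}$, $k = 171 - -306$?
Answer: $-605091 - \sqrt{565} \approx -6.0512 \cdot 10^{5}$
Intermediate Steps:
$k = 477$ ($k = 171 + 306 = 477$)
$A{\left(j \right)} = 3 + \sqrt{88 + j}$
$Q = -605088$ ($Q = - 6 \cdot 264 \cdot 382 = \left(-6\right) 100848 = -605088$)
$Q - A{\left(k \right)} = -605088 - \left(3 + \sqrt{88 + 477}\right) = -605088 - \left(3 + \sqrt{565}\right) = -605091 - \sqrt{565}$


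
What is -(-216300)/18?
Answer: 36050/3 ≈ 12017.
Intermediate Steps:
-(-216300)/18 = -10815*(-10/9) = 36050/3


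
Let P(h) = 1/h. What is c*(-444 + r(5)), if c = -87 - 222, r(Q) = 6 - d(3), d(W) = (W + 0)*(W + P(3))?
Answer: 138432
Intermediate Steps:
d(W) = W*(⅓ + W) (d(W) = (W + 0)*(W + 1/3) = W*(W + ⅓) = W*(⅓ + W))
r(Q) = -4 (r(Q) = 6 - 3*(⅓ + 3) = 6 - 3*10/3 = 6 - 1*10 = 6 - 10 = -4)
c = -309
c*(-444 + r(5)) = -309*(-444 - 4) = -309*(-448) = 138432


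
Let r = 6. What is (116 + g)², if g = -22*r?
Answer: 256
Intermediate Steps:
g = -132 (g = -22*6 = -132)
(116 + g)² = (116 - 132)² = (-16)² = 256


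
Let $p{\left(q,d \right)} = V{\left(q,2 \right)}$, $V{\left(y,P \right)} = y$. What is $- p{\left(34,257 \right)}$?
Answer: $-34$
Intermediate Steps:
$p{\left(q,d \right)} = q$
$- p{\left(34,257 \right)} = \left(-1\right) 34 = -34$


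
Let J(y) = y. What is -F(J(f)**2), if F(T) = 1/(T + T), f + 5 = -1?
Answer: -1/72 ≈ -0.013889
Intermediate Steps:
f = -6 (f = -5 - 1 = -6)
F(T) = 1/(2*T)
-F(J(f)**2) = -1/(2*((-6)**2)) = -1/(2*36) = -1*1/72 = -1/72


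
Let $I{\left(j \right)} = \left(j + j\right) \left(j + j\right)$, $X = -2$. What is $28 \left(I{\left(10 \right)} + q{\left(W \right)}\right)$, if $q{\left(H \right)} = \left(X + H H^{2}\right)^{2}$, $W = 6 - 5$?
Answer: $11228$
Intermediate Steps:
$I{\left(j \right)} = 4 j^{2}$ ($I{\left(j \right)} = 2 j 2 j = 4 j^{2}$)
$W = 1$ ($W = 6 - 5 = 1$)
$q{\left(H \right)} = \left(-2 + H^{3}\right)^{2}$ ($q{\left(H \right)} = \left(-2 + H H^{2}\right)^{2} = \left(-2 + H^{3}\right)^{2}$)
$28 \left(I{\left(10 \right)} + q{\left(W \right)}\right) = 28 \left(4 \cdot 10^{2} + \left(-2 + 1^{3}\right)^{2}\right) = 28 \left(4 \cdot 100 + \left(-2 + 1\right)^{2}\right) = 28 \left(400 + \left(-1\right)^{2}\right) = 28 \left(400 + 1\right) = 28 \cdot 401 = 11228$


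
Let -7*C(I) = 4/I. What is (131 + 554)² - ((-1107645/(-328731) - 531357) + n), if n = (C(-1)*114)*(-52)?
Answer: 770081122017/767039 ≈ 1.0040e+6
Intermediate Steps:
C(I) = -4/(7*I)
n = -23712/7 (n = (-4/7/(-1)*114)*(-52) = (-4/7*(-1)*114)*(-52) = ((4/7)*114)*(-52) = (456/7)*(-52) = -23712/7 ≈ -3387.4)
(131 + 554)² - ((-1107645/(-328731) - 531357) + n) = (131 + 554)² - ((-1107645/(-328731) - 531357) - 23712/7) = 685² - ((-1107645*(-1/328731) - 531357) - 23712/7) = 469225 - ((369215/109577 - 531357) - 23712/7) = 469225 - (-58224136774/109577 - 23712/7) = 469225 - 1*(-410167247242/767039) = 469225 + 410167247242/767039 = 770081122017/767039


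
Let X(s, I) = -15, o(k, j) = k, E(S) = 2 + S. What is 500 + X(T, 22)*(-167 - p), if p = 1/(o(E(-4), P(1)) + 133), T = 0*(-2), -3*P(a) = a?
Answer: 393670/131 ≈ 3005.1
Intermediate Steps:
P(a) = -a/3
T = 0
p = 1/131 (p = 1/((2 - 4) + 133) = 1/(-2 + 133) = 1/131 ≈ 0.0076336)
500 + X(T, 22)*(-167 - p) = 500 - 15*(-167 - 1*1/131) = 500 - 15*(-167 - 1/131) = 500 - 15*(-21878/131) = 500 + 328170/131 = 393670/131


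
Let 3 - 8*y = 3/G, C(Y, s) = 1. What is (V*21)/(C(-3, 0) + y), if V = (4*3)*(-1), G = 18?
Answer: -12096/65 ≈ -186.09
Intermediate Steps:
V = -12 (V = 12*(-1) = -12)
y = 17/48 (y = 3/8 - 3/(8*18) = 3/8 - ⅛*⅙ = 3/8 - 1/48 = 17/48 ≈ 0.35417)
(V*21)/(C(-3, 0) + y) = (-12*21)/(1 + 17/48) = -252/65/48 = -252*48/65 = -12096/65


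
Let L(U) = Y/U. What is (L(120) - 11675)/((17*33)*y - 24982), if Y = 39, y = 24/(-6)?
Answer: 466987/1089040 ≈ 0.42881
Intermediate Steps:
y = -4 (y = 24*(-1/6) = -4)
L(U) = 39/U
(L(120) - 11675)/((17*33)*y - 24982) = (39/120 - 11675)/((17*33)*(-4) - 24982) = (39*(1/120) - 11675)/(561*(-4) - 24982) = (13/40 - 11675)/(-2244 - 24982) = -466987/40/(-27226) = -466987/40*(-1/27226) = 466987/1089040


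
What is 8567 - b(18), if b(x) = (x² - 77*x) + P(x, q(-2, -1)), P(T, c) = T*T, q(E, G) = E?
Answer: 9305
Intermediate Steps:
P(T, c) = T²
b(x) = -77*x + 2*x² (b(x) = (x² - 77*x) + x² = -77*x + 2*x²)
8567 - b(18) = 8567 - 18*(-77 + 2*18) = 8567 - 18*(-77 + 36) = 8567 - 18*(-41) = 8567 - 1*(-738) = 8567 + 738 = 9305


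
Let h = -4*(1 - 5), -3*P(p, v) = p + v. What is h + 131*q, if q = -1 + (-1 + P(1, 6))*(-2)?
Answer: 2275/3 ≈ 758.33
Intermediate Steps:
P(p, v) = -p/3 - v/3 (P(p, v) = -(p + v)/3 = -p/3 - v/3)
h = 16 (h = -4*(-4) = 16)
q = 17/3 (q = -1 + (-1 + (-⅓*1 - ⅓*6))*(-2) = -1 + (-1 + (-⅓ - 2))*(-2) = -1 + (-1 - 7/3)*(-2) = -1 - 10/3*(-2) = -1 + 20/3 = 17/3 ≈ 5.6667)
h + 131*q = 16 + 131*(17/3) = 16 + 2227/3 = 2275/3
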